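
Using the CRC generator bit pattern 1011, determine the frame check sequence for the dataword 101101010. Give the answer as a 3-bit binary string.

Append 3 zeros: 101101010000. Divide by 1011 (XOR where the leading bit is 1):
  pos 0: 1011 XOR 1011 = 0000
  pos 5: 1010 XOR 1011 = 0001
  pos 8: 1000 XOR 1011 = 0011
Remainder (last 3 bits) = 011. This is the CRC / FCS.

011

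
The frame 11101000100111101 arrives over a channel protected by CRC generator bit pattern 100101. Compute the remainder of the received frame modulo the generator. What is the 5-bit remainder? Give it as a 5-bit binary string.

00010

Modulo-2 division of 11101000100111101 by 100101:
  pos 0: 111010 XOR 100101 = 011111
  pos 1: 111110 XOR 100101 = 011011
  pos 2: 110110 XOR 100101 = 010011
  pos 3: 100111 XOR 100101 = 000010
  pos 7: 100011 XOR 100101 = 000110
  pos 10: 110110 XOR 100101 = 010011
  pos 11: 100111 XOR 100101 = 000010
Remainder = 00010 (nonzero — an error is detected).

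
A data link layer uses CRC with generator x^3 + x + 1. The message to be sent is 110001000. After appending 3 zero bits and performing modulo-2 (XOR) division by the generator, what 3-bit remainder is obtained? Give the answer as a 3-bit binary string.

Append 3 zeros: 110001000000. Divide by 1011 (XOR where the leading bit is 1):
  pos 0: 1100 XOR 1011 = 0111
  pos 1: 1110 XOR 1011 = 0101
  pos 2: 1011 XOR 1011 = 0000
Remainder (last 3 bits) = 000. This is the CRC / FCS.

000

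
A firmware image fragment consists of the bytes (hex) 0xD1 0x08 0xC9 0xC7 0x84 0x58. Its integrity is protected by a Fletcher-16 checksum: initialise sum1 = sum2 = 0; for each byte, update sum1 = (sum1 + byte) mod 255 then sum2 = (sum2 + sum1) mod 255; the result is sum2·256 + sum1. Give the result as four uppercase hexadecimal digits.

F248

Running sums (mod 255):
  after byte 0 (0xD1): sum1=209, sum2=209
  after byte 1 (0x08): sum1=217, sum2=171
  after byte 2 (0xC9): sum1=163, sum2=79
  after byte 3 (0xC7): sum1=107, sum2=186
  after byte 4 (0x84): sum1=239, sum2=170
  after byte 5 (0x58): sum1=72, sum2=242
Checksum = sum2·256 + sum1 = 242·256 + 72 = 62024 = 0xF248.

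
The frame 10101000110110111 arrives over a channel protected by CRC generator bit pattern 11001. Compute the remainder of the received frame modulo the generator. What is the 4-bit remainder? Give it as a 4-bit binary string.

Modulo-2 division of 10101000110110111 by 11001:
  pos 0: 10101 XOR 11001 = 01100
  pos 1: 11000 XOR 11001 = 00001
  pos 5: 10011 XOR 11001 = 01010
  pos 6: 10100 XOR 11001 = 01101
  pos 7: 11011 XOR 11001 = 00010
  pos 10: 10101 XOR 11001 = 01100
  pos 11: 11001 XOR 11001 = 00000
Remainder = 0001 (nonzero — an error is detected).

0001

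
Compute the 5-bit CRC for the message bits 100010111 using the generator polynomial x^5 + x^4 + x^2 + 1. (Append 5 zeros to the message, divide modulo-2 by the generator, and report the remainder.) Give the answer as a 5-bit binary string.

Append 5 zeros: 10001011100000. Divide by 110101 (XOR where the leading bit is 1):
  pos 0: 100010 XOR 110101 = 010111
  pos 1: 101111 XOR 110101 = 011010
  pos 2: 110101 XOR 110101 = 000000
  pos 8: 100000 XOR 110101 = 010101
Remainder (last 5 bits) = 10101. This is the CRC / FCS.

10101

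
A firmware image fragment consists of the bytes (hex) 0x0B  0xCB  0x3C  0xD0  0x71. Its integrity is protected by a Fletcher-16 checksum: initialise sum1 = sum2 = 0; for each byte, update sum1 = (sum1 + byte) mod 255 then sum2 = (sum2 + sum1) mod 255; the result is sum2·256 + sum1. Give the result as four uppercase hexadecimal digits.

2E55

Running sums (mod 255):
  after byte 0 (0x0B): sum1=11, sum2=11
  after byte 1 (0xCB): sum1=214, sum2=225
  after byte 2 (0x3C): sum1=19, sum2=244
  after byte 3 (0xD0): sum1=227, sum2=216
  after byte 4 (0x71): sum1=85, sum2=46
Checksum = sum2·256 + sum1 = 46·256 + 85 = 11861 = 0x2E55.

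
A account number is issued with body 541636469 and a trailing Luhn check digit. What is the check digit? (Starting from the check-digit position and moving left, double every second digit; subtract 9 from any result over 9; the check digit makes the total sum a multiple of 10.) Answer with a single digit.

Partial digits right→left: 9 6 4 6 3 6 1 4 5
Double every second digit counting from the check-digit position (so the 1st, 3rd, 5th, ... of the partial from the right).
  doubled (with −9 where >9): 9 8 6 2 1 → sum 26
  kept as-is: 6 6 6 4 → sum 22
Total = 26 + 22 = 48.
Check digit = (10 − (48 mod 10)) mod 10 = 2.

2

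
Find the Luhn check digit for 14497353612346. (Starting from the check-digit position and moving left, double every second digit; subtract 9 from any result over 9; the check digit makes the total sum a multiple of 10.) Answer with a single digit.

1

Partial digits right→left: 6 4 3 2 1 6 3 5 3 7 9 4 4 1
Double every second digit counting from the check-digit position (so the 1st, 3rd, 5th, ... of the partial from the right).
  doubled (with −9 where >9): 3 6 2 6 6 9 8 → sum 40
  kept as-is: 4 2 6 5 7 4 1 → sum 29
Total = 40 + 29 = 69.
Check digit = (10 − (69 mod 10)) mod 10 = 1.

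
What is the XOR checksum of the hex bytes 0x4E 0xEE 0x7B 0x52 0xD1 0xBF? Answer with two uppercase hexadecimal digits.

E7

XOR the bytes together:
  start with 0x4E
  0x4E ⊕ 0xEE = 0xA0
  0xA0 ⊕ 0x7B = 0xDB
  0xDB ⊕ 0x52 = 0x89
  0x89 ⊕ 0xD1 = 0x58
  0x58 ⊕ 0xBF = 0xE7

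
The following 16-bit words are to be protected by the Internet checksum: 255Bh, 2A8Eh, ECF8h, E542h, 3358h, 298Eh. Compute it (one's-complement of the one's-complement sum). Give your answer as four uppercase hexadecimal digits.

One's-complement addition (fold any carry out of bit 15 back into bit 0):
  0x255B + 0x2A8E = 0x04FE9
  0x4FE9 + 0xECF8 = 0x13CE1 → wrap carry → 0x3CE2
  0x3CE2 + 0xE542 = 0x12224 → wrap carry → 0x2225
  0x2225 + 0x3358 = 0x0557D
  0x557D + 0x298E = 0x07F0B
One's-complement sum = 0x7F0B.
Checksum = ~0x7F0B & 0xFFFF = 0x80F4.

80F4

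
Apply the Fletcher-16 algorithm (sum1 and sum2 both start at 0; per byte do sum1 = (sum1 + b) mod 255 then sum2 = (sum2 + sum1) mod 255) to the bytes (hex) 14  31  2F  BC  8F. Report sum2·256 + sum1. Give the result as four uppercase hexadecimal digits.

Running sums (mod 255):
  after byte 0 (14): sum1=20, sum2=20
  after byte 1 (31): sum1=69, sum2=89
  after byte 2 (2F): sum1=116, sum2=205
  after byte 3 (BC): sum1=49, sum2=254
  after byte 4 (8F): sum1=192, sum2=191
Checksum = sum2·256 + sum1 = 191·256 + 192 = 49088 = 0xBFC0.

BFC0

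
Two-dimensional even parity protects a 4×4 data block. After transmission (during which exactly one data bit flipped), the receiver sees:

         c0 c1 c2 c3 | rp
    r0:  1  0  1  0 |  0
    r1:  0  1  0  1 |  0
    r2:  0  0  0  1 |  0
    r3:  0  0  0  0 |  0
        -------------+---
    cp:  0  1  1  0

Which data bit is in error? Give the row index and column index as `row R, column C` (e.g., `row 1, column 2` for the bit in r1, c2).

row 2, column 0

Recompute each row's even parity and compare to rp:
  r0: data parity 0, sent rp 0 → ok
  r1: data parity 0, sent rp 0 → ok
  r2: data parity 1, sent rp 0 → mismatch
  r3: data parity 0, sent rp 0 → ok
Recompute each column's even parity and compare to cp:
  c0: data parity 1, sent cp 0 → mismatch
  c1: data parity 1, sent cp 1 → ok
  c2: data parity 1, sent cp 1 → ok
  c3: data parity 0, sent cp 0 → ok
Exactly one row (r2) and one column (c0) fail → the flipped bit is at their intersection.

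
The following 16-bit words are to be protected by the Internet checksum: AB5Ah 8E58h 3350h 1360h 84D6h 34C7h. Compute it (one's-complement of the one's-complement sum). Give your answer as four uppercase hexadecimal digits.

One's-complement addition (fold any carry out of bit 15 back into bit 0):
  0xAB5A + 0x8E58 = 0x139B2 → wrap carry → 0x39B3
  0x39B3 + 0x3350 = 0x06D03
  0x6D03 + 0x1360 = 0x08063
  0x8063 + 0x84D6 = 0x10539 → wrap carry → 0x053A
  0x053A + 0x34C7 = 0x03A01
One's-complement sum = 0x3A01.
Checksum = ~0x3A01 & 0xFFFF = 0xC5FE.

C5FE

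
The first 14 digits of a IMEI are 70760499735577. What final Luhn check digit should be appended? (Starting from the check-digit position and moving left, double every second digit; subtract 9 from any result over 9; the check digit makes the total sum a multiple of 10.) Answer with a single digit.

6

Partial digits right→left: 7 7 5 5 3 7 9 9 4 0 6 7 0 7
Double every second digit counting from the check-digit position (so the 1st, 3rd, 5th, ... of the partial from the right).
  doubled (with −9 where >9): 5 1 6 9 8 3 0 → sum 32
  kept as-is: 7 5 7 9 0 7 7 → sum 42
Total = 32 + 42 = 74.
Check digit = (10 − (74 mod 10)) mod 10 = 6.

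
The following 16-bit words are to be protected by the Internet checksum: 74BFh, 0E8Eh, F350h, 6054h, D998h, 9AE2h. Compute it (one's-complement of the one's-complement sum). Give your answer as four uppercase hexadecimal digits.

B491

One's-complement addition (fold any carry out of bit 15 back into bit 0):
  0x74BF + 0x0E8E = 0x0834D
  0x834D + 0xF350 = 0x1769D → wrap carry → 0x769E
  0x769E + 0x6054 = 0x0D6F2
  0xD6F2 + 0xD998 = 0x1B08A → wrap carry → 0xB08B
  0xB08B + 0x9AE2 = 0x14B6D → wrap carry → 0x4B6E
One's-complement sum = 0x4B6E.
Checksum = ~0x4B6E & 0xFFFF = 0xB491.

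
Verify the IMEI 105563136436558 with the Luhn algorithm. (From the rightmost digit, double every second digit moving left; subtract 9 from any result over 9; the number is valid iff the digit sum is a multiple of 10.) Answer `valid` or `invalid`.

valid

From the right, keep odd positions and double even positions (subtract 9 from any doubled value over 9):
  doubled (positions 2,4,...): 1 3 8 6 6 1 0 → sum 25
  kept (positions 1,3,...): 8 5 3 6 1 6 5 1 → sum 35
Total = 60.
60 mod 10 = 0, so the number is valid.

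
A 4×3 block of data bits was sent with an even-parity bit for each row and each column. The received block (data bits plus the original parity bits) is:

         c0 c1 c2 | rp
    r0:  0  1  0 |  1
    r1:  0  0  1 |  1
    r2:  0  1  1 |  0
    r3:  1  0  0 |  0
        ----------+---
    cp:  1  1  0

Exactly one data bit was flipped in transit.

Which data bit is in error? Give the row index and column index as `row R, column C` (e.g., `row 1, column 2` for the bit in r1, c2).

Recompute each row's even parity and compare to rp:
  r0: data parity 1, sent rp 1 → ok
  r1: data parity 1, sent rp 1 → ok
  r2: data parity 0, sent rp 0 → ok
  r3: data parity 1, sent rp 0 → mismatch
Recompute each column's even parity and compare to cp:
  c0: data parity 1, sent cp 1 → ok
  c1: data parity 0, sent cp 1 → mismatch
  c2: data parity 0, sent cp 0 → ok
Exactly one row (r3) and one column (c1) fail → the flipped bit is at their intersection.

row 3, column 1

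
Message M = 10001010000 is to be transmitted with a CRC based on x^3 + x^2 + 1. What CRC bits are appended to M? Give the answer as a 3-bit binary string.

011

Append 3 zeros: 10001010000000. Divide by 1101 (XOR where the leading bit is 1):
  pos 0: 1000 XOR 1101 = 0101
  pos 1: 1011 XOR 1101 = 0110
  pos 2: 1100 XOR 1101 = 0001
  pos 5: 1100 XOR 1101 = 0001
  pos 8: 1000 XOR 1101 = 0101
  pos 9: 1010 XOR 1101 = 0111
  pos 10: 1110 XOR 1101 = 0011
Remainder (last 3 bits) = 011. This is the CRC / FCS.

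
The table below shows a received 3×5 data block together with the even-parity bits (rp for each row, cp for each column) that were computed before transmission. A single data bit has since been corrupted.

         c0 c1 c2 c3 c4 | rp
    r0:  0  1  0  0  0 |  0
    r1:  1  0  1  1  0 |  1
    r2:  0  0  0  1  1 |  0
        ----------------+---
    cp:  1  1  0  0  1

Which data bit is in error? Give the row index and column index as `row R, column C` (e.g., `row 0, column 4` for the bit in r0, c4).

row 0, column 2

Recompute each row's even parity and compare to rp:
  r0: data parity 1, sent rp 0 → mismatch
  r1: data parity 1, sent rp 1 → ok
  r2: data parity 0, sent rp 0 → ok
Recompute each column's even parity and compare to cp:
  c0: data parity 1, sent cp 1 → ok
  c1: data parity 1, sent cp 1 → ok
  c2: data parity 1, sent cp 0 → mismatch
  c3: data parity 0, sent cp 0 → ok
  c4: data parity 1, sent cp 1 → ok
Exactly one row (r0) and one column (c2) fail → the flipped bit is at their intersection.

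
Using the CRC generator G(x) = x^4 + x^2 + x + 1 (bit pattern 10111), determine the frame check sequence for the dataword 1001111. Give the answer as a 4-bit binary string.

Append 4 zeros: 10011110000. Divide by 10111 (XOR where the leading bit is 1):
  pos 0: 10011 XOR 10111 = 00100
  pos 2: 10011 XOR 10111 = 00100
  pos 4: 10000 XOR 10111 = 00111
  pos 6: 11100 XOR 10111 = 01011
Remainder (last 4 bits) = 1011. This is the CRC / FCS.

1011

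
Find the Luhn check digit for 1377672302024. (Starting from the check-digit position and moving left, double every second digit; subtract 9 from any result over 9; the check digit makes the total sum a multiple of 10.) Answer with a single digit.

Partial digits right→left: 4 2 0 2 0 3 2 7 6 7 7 3 1
Double every second digit counting from the check-digit position (so the 1st, 3rd, 5th, ... of the partial from the right).
  doubled (with −9 where >9): 8 0 0 4 3 5 2 → sum 22
  kept as-is: 2 2 3 7 7 3 → sum 24
Total = 22 + 24 = 46.
Check digit = (10 − (46 mod 10)) mod 10 = 4.

4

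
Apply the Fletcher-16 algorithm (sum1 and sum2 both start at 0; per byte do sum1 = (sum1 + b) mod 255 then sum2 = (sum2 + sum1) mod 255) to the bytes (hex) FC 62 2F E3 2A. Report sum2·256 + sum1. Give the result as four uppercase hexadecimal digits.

F99C

Running sums (mod 255):
  after byte 0 (FC): sum1=252, sum2=252
  after byte 1 (62): sum1=95, sum2=92
  after byte 2 (2F): sum1=142, sum2=234
  after byte 3 (E3): sum1=114, sum2=93
  after byte 4 (2A): sum1=156, sum2=249
Checksum = sum2·256 + sum1 = 249·256 + 156 = 63900 = 0xF99C.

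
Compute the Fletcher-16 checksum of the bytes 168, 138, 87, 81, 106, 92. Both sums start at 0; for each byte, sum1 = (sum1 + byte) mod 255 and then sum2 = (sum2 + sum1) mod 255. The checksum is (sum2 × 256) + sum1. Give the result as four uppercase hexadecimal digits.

Running sums (mod 255):
  after byte 0 (168): sum1=168, sum2=168
  after byte 1 (138): sum1=51, sum2=219
  after byte 2 (87): sum1=138, sum2=102
  after byte 3 (81): sum1=219, sum2=66
  after byte 4 (106): sum1=70, sum2=136
  after byte 5 (92): sum1=162, sum2=43
Checksum = sum2·256 + sum1 = 43·256 + 162 = 11170 = 0x2BA2.

2BA2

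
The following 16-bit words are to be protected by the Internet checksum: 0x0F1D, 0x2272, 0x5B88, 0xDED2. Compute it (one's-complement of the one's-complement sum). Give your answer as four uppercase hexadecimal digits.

One's-complement addition (fold any carry out of bit 15 back into bit 0):
  0x0F1D + 0x2272 = 0x0318F
  0x318F + 0x5B88 = 0x08D17
  0x8D17 + 0xDED2 = 0x16BE9 → wrap carry → 0x6BEA
One's-complement sum = 0x6BEA.
Checksum = ~0x6BEA & 0xFFFF = 0x9415.

9415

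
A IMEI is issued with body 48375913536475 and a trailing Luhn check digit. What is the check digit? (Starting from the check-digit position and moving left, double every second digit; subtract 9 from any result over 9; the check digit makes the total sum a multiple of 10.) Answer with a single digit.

Partial digits right→left: 5 7 4 6 3 5 3 1 9 5 7 3 8 4
Double every second digit counting from the check-digit position (so the 1st, 3rd, 5th, ... of the partial from the right).
  doubled (with −9 where >9): 1 8 6 6 9 5 7 → sum 42
  kept as-is: 7 6 5 1 5 3 4 → sum 31
Total = 42 + 31 = 73.
Check digit = (10 − (73 mod 10)) mod 10 = 7.

7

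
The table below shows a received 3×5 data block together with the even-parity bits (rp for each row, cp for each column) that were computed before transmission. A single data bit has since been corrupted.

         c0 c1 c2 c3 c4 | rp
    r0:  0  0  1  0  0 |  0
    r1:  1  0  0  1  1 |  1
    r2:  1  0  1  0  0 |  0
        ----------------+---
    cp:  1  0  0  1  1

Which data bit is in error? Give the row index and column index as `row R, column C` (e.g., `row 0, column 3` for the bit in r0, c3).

Recompute each row's even parity and compare to rp:
  r0: data parity 1, sent rp 0 → mismatch
  r1: data parity 1, sent rp 1 → ok
  r2: data parity 0, sent rp 0 → ok
Recompute each column's even parity and compare to cp:
  c0: data parity 0, sent cp 1 → mismatch
  c1: data parity 0, sent cp 0 → ok
  c2: data parity 0, sent cp 0 → ok
  c3: data parity 1, sent cp 1 → ok
  c4: data parity 1, sent cp 1 → ok
Exactly one row (r0) and one column (c0) fail → the flipped bit is at their intersection.

row 0, column 0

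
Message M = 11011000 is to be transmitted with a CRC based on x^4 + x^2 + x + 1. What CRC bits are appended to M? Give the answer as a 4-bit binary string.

1100

Append 4 zeros: 110110000000. Divide by 10111 (XOR where the leading bit is 1):
  pos 0: 11011 XOR 10111 = 01100
  pos 1: 11000 XOR 10111 = 01111
  pos 2: 11110 XOR 10111 = 01001
  pos 3: 10010 XOR 10111 = 00101
  pos 5: 10100 XOR 10111 = 00011
Remainder (last 4 bits) = 1100. This is the CRC / FCS.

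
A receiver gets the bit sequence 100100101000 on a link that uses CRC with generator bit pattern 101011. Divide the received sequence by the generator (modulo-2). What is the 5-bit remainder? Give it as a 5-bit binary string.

Modulo-2 division of 100100101000 by 101011:
  pos 0: 100100 XOR 101011 = 001111
  pos 2: 111110 XOR 101011 = 010101
  pos 3: 101011 XOR 101011 = 000000
Remainder = 00000 (zero — the frame passes the CRC check).

00000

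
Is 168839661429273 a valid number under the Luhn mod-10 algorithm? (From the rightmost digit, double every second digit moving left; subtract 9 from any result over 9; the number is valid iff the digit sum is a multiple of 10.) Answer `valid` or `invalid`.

valid

From the right, keep odd positions and double even positions (subtract 9 from any doubled value over 9):
  doubled (positions 2,4,...): 5 9 8 3 9 7 3 → sum 44
  kept (positions 1,3,...): 3 2 2 1 6 3 8 1 → sum 26
Total = 70.
70 mod 10 = 0, so the number is valid.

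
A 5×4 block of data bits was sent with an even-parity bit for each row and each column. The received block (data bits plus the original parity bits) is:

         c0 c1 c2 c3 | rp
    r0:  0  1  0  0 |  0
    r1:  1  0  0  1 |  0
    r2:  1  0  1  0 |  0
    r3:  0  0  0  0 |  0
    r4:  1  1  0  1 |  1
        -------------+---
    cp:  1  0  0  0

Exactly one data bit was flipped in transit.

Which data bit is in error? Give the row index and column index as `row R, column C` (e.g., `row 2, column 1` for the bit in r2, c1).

row 0, column 2

Recompute each row's even parity and compare to rp:
  r0: data parity 1, sent rp 0 → mismatch
  r1: data parity 0, sent rp 0 → ok
  r2: data parity 0, sent rp 0 → ok
  r3: data parity 0, sent rp 0 → ok
  r4: data parity 1, sent rp 1 → ok
Recompute each column's even parity and compare to cp:
  c0: data parity 1, sent cp 1 → ok
  c1: data parity 0, sent cp 0 → ok
  c2: data parity 1, sent cp 0 → mismatch
  c3: data parity 0, sent cp 0 → ok
Exactly one row (r0) and one column (c2) fail → the flipped bit is at their intersection.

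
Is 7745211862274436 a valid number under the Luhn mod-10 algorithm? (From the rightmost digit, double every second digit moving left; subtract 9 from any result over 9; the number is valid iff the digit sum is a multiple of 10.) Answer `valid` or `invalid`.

valid

From the right, keep odd positions and double even positions (subtract 9 from any doubled value over 9):
  doubled (positions 2,4,...): 6 8 4 3 2 4 8 5 → sum 40
  kept (positions 1,3,...): 6 4 7 2 8 1 5 7 → sum 40
Total = 80.
80 mod 10 = 0, so the number is valid.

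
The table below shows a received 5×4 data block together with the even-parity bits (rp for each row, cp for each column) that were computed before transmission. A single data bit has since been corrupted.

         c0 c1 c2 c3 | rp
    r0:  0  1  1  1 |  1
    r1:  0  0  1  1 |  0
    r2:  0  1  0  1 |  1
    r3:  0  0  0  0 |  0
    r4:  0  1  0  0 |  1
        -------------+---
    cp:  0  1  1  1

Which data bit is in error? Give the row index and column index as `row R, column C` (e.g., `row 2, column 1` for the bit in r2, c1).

Recompute each row's even parity and compare to rp:
  r0: data parity 1, sent rp 1 → ok
  r1: data parity 0, sent rp 0 → ok
  r2: data parity 0, sent rp 1 → mismatch
  r3: data parity 0, sent rp 0 → ok
  r4: data parity 1, sent rp 1 → ok
Recompute each column's even parity and compare to cp:
  c0: data parity 0, sent cp 0 → ok
  c1: data parity 1, sent cp 1 → ok
  c2: data parity 0, sent cp 1 → mismatch
  c3: data parity 1, sent cp 1 → ok
Exactly one row (r2) and one column (c2) fail → the flipped bit is at their intersection.

row 2, column 2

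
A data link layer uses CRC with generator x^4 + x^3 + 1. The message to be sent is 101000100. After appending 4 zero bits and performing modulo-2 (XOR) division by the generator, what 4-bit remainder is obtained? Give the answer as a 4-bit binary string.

Append 4 zeros: 1010001000000. Divide by 11001 (XOR where the leading bit is 1):
  pos 0: 10100 XOR 11001 = 01101
  pos 1: 11010 XOR 11001 = 00011
  pos 4: 11100 XOR 11001 = 00101
  pos 6: 10100 XOR 11001 = 01101
  pos 7: 11010 XOR 11001 = 00011
Remainder (last 4 bits) = 0110. This is the CRC / FCS.

0110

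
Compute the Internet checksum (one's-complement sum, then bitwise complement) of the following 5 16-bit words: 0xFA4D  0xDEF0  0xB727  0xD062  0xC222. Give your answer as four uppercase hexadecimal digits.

One's-complement addition (fold any carry out of bit 15 back into bit 0):
  0xFA4D + 0xDEF0 = 0x1D93D → wrap carry → 0xD93E
  0xD93E + 0xB727 = 0x19065 → wrap carry → 0x9066
  0x9066 + 0xD062 = 0x160C8 → wrap carry → 0x60C9
  0x60C9 + 0xC222 = 0x122EB → wrap carry → 0x22EC
One's-complement sum = 0x22EC.
Checksum = ~0x22EC & 0xFFFF = 0xDD13.

DD13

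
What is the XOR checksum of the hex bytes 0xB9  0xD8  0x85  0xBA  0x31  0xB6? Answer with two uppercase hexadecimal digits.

D9

XOR the bytes together:
  start with 0xB9
  0xB9 ⊕ 0xD8 = 0x61
  0x61 ⊕ 0x85 = 0xE4
  0xE4 ⊕ 0xBA = 0x5E
  0x5E ⊕ 0x31 = 0x6F
  0x6F ⊕ 0xB6 = 0xD9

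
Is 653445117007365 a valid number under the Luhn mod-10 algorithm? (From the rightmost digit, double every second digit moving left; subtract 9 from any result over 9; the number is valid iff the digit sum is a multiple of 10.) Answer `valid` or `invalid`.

From the right, keep odd positions and double even positions (subtract 9 from any doubled value over 9):
  doubled (positions 2,4,...): 3 5 0 2 1 8 1 → sum 20
  kept (positions 1,3,...): 5 3 0 7 1 4 3 6 → sum 29
Total = 49.
49 mod 10 = 9, so the number is invalid.

invalid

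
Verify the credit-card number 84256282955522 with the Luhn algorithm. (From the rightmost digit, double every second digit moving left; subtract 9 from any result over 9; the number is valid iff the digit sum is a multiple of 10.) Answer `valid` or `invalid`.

From the right, keep odd positions and double even positions (subtract 9 from any doubled value over 9):
  doubled (positions 2,4,...): 4 1 9 7 3 4 7 → sum 35
  kept (positions 1,3,...): 2 5 5 2 2 5 4 → sum 25
Total = 60.
60 mod 10 = 0, so the number is valid.

valid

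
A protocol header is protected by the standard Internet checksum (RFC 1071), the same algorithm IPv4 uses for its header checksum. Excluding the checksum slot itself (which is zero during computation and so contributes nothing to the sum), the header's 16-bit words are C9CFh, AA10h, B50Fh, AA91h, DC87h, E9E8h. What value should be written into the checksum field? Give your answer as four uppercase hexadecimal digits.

One's-complement addition (fold any carry out of bit 15 back into bit 0):
  0xC9CF + 0xAA10 = 0x173DF → wrap carry → 0x73E0
  0x73E0 + 0xB50F = 0x128EF → wrap carry → 0x28F0
  0x28F0 + 0xAA91 = 0x0D381
  0xD381 + 0xDC87 = 0x1B008 → wrap carry → 0xB009
  0xB009 + 0xE9E8 = 0x199F1 → wrap carry → 0x99F2
One's-complement sum = 0x99F2.
Checksum = ~0x99F2 & 0xFFFF = 0x660D.

660D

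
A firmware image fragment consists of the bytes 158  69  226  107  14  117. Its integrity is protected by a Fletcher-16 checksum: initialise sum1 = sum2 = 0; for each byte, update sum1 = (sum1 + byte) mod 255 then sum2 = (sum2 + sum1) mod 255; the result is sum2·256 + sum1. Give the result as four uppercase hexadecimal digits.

71B5

Running sums (mod 255):
  after byte 0 (158): sum1=158, sum2=158
  after byte 1 (69): sum1=227, sum2=130
  after byte 2 (226): sum1=198, sum2=73
  after byte 3 (107): sum1=50, sum2=123
  after byte 4 (14): sum1=64, sum2=187
  after byte 5 (117): sum1=181, sum2=113
Checksum = sum2·256 + sum1 = 113·256 + 181 = 29109 = 0x71B5.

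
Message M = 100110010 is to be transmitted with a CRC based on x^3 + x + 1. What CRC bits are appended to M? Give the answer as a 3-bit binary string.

Append 3 zeros: 100110010000. Divide by 1011 (XOR where the leading bit is 1):
  pos 0: 1001 XOR 1011 = 0010
  pos 2: 1010 XOR 1011 = 0001
  pos 5: 1010 XOR 1011 = 0001
  pos 8: 1000 XOR 1011 = 0011
Remainder (last 3 bits) = 011. This is the CRC / FCS.

011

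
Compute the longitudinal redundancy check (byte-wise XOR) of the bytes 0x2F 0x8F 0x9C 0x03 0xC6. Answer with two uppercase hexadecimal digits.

XOR the bytes together:
  start with 0x2F
  0x2F ⊕ 0x8F = 0xA0
  0xA0 ⊕ 0x9C = 0x3C
  0x3C ⊕ 0x03 = 0x3F
  0x3F ⊕ 0xC6 = 0xF9

F9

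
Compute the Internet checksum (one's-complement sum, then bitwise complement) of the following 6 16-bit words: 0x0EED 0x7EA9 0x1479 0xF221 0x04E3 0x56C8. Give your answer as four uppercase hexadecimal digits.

1023

One's-complement addition (fold any carry out of bit 15 back into bit 0):
  0x0EED + 0x7EA9 = 0x08D96
  0x8D96 + 0x1479 = 0x0A20F
  0xA20F + 0xF221 = 0x19430 → wrap carry → 0x9431
  0x9431 + 0x04E3 = 0x09914
  0x9914 + 0x56C8 = 0x0EFDC
One's-complement sum = 0xEFDC.
Checksum = ~0xEFDC & 0xFFFF = 0x1023.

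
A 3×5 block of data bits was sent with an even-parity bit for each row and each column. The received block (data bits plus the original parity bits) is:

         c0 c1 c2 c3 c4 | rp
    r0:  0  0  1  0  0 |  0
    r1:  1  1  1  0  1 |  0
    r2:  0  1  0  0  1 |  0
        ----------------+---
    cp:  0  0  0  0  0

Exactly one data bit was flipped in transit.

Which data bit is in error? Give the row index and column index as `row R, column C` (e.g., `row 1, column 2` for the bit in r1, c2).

row 0, column 0

Recompute each row's even parity and compare to rp:
  r0: data parity 1, sent rp 0 → mismatch
  r1: data parity 0, sent rp 0 → ok
  r2: data parity 0, sent rp 0 → ok
Recompute each column's even parity and compare to cp:
  c0: data parity 1, sent cp 0 → mismatch
  c1: data parity 0, sent cp 0 → ok
  c2: data parity 0, sent cp 0 → ok
  c3: data parity 0, sent cp 0 → ok
  c4: data parity 0, sent cp 0 → ok
Exactly one row (r0) and one column (c0) fail → the flipped bit is at their intersection.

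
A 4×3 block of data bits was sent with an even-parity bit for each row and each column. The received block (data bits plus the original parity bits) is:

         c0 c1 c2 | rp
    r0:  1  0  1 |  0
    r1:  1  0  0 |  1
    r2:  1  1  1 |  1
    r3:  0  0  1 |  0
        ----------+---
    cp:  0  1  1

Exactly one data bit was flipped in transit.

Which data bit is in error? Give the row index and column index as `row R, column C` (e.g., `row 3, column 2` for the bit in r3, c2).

row 3, column 0

Recompute each row's even parity and compare to rp:
  r0: data parity 0, sent rp 0 → ok
  r1: data parity 1, sent rp 1 → ok
  r2: data parity 1, sent rp 1 → ok
  r3: data parity 1, sent rp 0 → mismatch
Recompute each column's even parity and compare to cp:
  c0: data parity 1, sent cp 0 → mismatch
  c1: data parity 1, sent cp 1 → ok
  c2: data parity 1, sent cp 1 → ok
Exactly one row (r3) and one column (c0) fail → the flipped bit is at their intersection.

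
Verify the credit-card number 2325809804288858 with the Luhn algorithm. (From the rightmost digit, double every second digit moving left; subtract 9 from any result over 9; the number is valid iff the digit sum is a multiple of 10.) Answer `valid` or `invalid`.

valid

From the right, keep odd positions and double even positions (subtract 9 from any doubled value over 9):
  doubled (positions 2,4,...): 1 7 4 0 9 7 4 4 → sum 36
  kept (positions 1,3,...): 8 8 8 4 8 0 5 3 → sum 44
Total = 80.
80 mod 10 = 0, so the number is valid.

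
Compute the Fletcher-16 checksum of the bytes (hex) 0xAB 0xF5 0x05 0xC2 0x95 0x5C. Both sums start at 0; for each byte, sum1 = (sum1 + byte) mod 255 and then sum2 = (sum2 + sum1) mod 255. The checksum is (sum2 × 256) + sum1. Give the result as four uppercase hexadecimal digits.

Running sums (mod 255):
  after byte 0 (0xAB): sum1=171, sum2=171
  after byte 1 (0xF5): sum1=161, sum2=77
  after byte 2 (0x05): sum1=166, sum2=243
  after byte 3 (0xC2): sum1=105, sum2=93
  after byte 4 (0x95): sum1=254, sum2=92
  after byte 5 (0x5C): sum1=91, sum2=183
Checksum = sum2·256 + sum1 = 183·256 + 91 = 46939 = 0xB75B.

B75B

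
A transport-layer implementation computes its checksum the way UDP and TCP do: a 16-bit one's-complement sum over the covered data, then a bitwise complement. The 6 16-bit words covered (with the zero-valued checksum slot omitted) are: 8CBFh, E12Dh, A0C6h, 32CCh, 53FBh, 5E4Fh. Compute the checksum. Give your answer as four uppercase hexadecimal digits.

One's-complement addition (fold any carry out of bit 15 back into bit 0):
  0x8CBF + 0xE12D = 0x16DEC → wrap carry → 0x6DED
  0x6DED + 0xA0C6 = 0x10EB3 → wrap carry → 0x0EB4
  0x0EB4 + 0x32CC = 0x04180
  0x4180 + 0x53FB = 0x0957B
  0x957B + 0x5E4F = 0x0F3CA
One's-complement sum = 0xF3CA.
Checksum = ~0xF3CA & 0xFFFF = 0x0C35.

0C35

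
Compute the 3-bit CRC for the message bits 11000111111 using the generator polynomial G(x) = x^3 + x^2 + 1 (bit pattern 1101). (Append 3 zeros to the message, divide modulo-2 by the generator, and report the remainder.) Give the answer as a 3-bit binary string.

001

Append 3 zeros: 11000111111000. Divide by 1101 (XOR where the leading bit is 1):
  pos 0: 1100 XOR 1101 = 0001
  pos 3: 1011 XOR 1101 = 0110
  pos 4: 1101 XOR 1101 = 0000
  pos 8: 1110 XOR 1101 = 0011
  pos 10: 1100 XOR 1101 = 0001
Remainder (last 3 bits) = 001. This is the CRC / FCS.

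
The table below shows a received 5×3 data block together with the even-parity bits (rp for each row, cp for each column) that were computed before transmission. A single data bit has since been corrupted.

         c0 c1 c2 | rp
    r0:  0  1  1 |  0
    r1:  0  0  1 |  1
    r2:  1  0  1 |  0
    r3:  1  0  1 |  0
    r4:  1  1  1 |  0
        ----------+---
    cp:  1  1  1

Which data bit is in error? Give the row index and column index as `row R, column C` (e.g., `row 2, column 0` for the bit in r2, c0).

Recompute each row's even parity and compare to rp:
  r0: data parity 0, sent rp 0 → ok
  r1: data parity 1, sent rp 1 → ok
  r2: data parity 0, sent rp 0 → ok
  r3: data parity 0, sent rp 0 → ok
  r4: data parity 1, sent rp 0 → mismatch
Recompute each column's even parity and compare to cp:
  c0: data parity 1, sent cp 1 → ok
  c1: data parity 0, sent cp 1 → mismatch
  c2: data parity 1, sent cp 1 → ok
Exactly one row (r4) and one column (c1) fail → the flipped bit is at their intersection.

row 4, column 1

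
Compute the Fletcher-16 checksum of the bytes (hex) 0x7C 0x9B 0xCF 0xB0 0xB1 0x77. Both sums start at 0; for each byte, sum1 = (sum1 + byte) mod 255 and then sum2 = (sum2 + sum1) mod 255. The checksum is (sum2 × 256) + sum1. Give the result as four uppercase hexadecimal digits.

Running sums (mod 255):
  after byte 0 (0x7C): sum1=124, sum2=124
  after byte 1 (0x9B): sum1=24, sum2=148
  after byte 2 (0xCF): sum1=231, sum2=124
  after byte 3 (0xB0): sum1=152, sum2=21
  after byte 4 (0xB1): sum1=74, sum2=95
  after byte 5 (0x77): sum1=193, sum2=33
Checksum = sum2·256 + sum1 = 33·256 + 193 = 8641 = 0x21C1.

21C1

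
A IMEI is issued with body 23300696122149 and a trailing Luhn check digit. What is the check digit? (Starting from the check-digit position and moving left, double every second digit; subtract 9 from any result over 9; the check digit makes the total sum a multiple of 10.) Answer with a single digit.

2

Partial digits right→left: 9 4 1 2 2 1 6 9 6 0 0 3 3 2
Double every second digit counting from the check-digit position (so the 1st, 3rd, 5th, ... of the partial from the right).
  doubled (with −9 where >9): 9 2 4 3 3 0 6 → sum 27
  kept as-is: 4 2 1 9 0 3 2 → sum 21
Total = 27 + 21 = 48.
Check digit = (10 − (48 mod 10)) mod 10 = 2.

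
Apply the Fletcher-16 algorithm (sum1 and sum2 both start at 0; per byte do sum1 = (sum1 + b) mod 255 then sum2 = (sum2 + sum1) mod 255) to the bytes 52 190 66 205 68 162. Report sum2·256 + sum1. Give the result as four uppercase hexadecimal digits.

90E9

Running sums (mod 255):
  after byte 0 (52): sum1=52, sum2=52
  after byte 1 (190): sum1=242, sum2=39
  after byte 2 (66): sum1=53, sum2=92
  after byte 3 (205): sum1=3, sum2=95
  after byte 4 (68): sum1=71, sum2=166
  after byte 5 (162): sum1=233, sum2=144
Checksum = sum2·256 + sum1 = 144·256 + 233 = 37097 = 0x90E9.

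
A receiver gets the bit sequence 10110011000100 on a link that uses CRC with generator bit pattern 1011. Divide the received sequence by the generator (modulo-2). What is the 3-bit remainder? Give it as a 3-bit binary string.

Modulo-2 division of 10110011000100 by 1011:
  pos 0: 1011 XOR 1011 = 0000
  pos 6: 1100 XOR 1011 = 0111
  pos 7: 1110 XOR 1011 = 0101
  pos 8: 1011 XOR 1011 = 0000
Remainder = 000 (zero — the frame passes the CRC check).

000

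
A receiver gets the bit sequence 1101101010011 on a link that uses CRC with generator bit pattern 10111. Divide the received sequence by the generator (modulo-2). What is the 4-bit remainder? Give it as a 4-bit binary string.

Modulo-2 division of 1101101010011 by 10111:
  pos 0: 11011 XOR 10111 = 01100
  pos 1: 11000 XOR 10111 = 01111
  pos 2: 11111 XOR 10111 = 01000
  pos 3: 10000 XOR 10111 = 00111
  pos 5: 11110 XOR 10111 = 01001
  pos 6: 10010 XOR 10111 = 00101
  pos 8: 10111 XOR 10111 = 00000
Remainder = 0000 (zero — the frame passes the CRC check).

0000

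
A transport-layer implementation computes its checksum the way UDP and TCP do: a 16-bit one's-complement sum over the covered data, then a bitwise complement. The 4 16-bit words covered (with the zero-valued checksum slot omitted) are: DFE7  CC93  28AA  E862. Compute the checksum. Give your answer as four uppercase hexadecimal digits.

4277

One's-complement addition (fold any carry out of bit 15 back into bit 0):
  0xDFE7 + 0xCC93 = 0x1AC7A → wrap carry → 0xAC7B
  0xAC7B + 0x28AA = 0x0D525
  0xD525 + 0xE862 = 0x1BD87 → wrap carry → 0xBD88
One's-complement sum = 0xBD88.
Checksum = ~0xBD88 & 0xFFFF = 0x4277.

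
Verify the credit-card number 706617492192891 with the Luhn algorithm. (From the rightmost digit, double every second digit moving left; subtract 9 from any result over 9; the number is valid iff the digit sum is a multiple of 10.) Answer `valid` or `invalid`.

valid

From the right, keep odd positions and double even positions (subtract 9 from any doubled value over 9):
  doubled (positions 2,4,...): 9 4 2 9 5 3 0 → sum 32
  kept (positions 1,3,...): 1 8 9 2 4 1 6 7 → sum 38
Total = 70.
70 mod 10 = 0, so the number is valid.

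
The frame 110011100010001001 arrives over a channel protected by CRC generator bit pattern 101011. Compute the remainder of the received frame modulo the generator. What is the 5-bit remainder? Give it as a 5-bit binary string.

Modulo-2 division of 110011100010001001 by 101011:
  pos 0: 110011 XOR 101011 = 011000
  pos 1: 110001 XOR 101011 = 011010
  pos 2: 110100 XOR 101011 = 011111
  pos 3: 111110 XOR 101011 = 010101
  pos 4: 101010 XOR 101011 = 000001
  pos 9: 110001 XOR 101011 = 011010
  pos 10: 110100 XOR 101011 = 011111
  pos 11: 111110 XOR 101011 = 010101
  pos 12: 101011 XOR 101011 = 000000
Remainder = 00000 (zero — the frame passes the CRC check).

00000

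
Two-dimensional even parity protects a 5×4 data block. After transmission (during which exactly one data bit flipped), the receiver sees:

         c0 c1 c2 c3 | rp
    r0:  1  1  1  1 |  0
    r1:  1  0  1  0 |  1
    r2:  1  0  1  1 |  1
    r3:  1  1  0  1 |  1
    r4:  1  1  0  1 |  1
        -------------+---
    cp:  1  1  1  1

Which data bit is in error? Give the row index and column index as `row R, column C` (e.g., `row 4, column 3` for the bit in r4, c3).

row 1, column 3

Recompute each row's even parity and compare to rp:
  r0: data parity 0, sent rp 0 → ok
  r1: data parity 0, sent rp 1 → mismatch
  r2: data parity 1, sent rp 1 → ok
  r3: data parity 1, sent rp 1 → ok
  r4: data parity 1, sent rp 1 → ok
Recompute each column's even parity and compare to cp:
  c0: data parity 1, sent cp 1 → ok
  c1: data parity 1, sent cp 1 → ok
  c2: data parity 1, sent cp 1 → ok
  c3: data parity 0, sent cp 1 → mismatch
Exactly one row (r1) and one column (c3) fail → the flipped bit is at their intersection.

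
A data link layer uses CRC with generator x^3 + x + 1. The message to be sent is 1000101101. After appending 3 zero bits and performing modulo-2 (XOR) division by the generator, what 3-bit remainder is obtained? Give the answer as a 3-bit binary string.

Append 3 zeros: 1000101101000. Divide by 1011 (XOR where the leading bit is 1):
  pos 0: 1000 XOR 1011 = 0011
  pos 2: 1110 XOR 1011 = 0101
  pos 3: 1011 XOR 1011 = 0000
  pos 7: 1010 XOR 1011 = 0001
Remainder (last 3 bits) = 100. This is the CRC / FCS.

100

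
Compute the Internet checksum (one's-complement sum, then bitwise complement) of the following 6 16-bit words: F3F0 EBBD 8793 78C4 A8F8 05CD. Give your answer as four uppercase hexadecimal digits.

One's-complement addition (fold any carry out of bit 15 back into bit 0):
  0xF3F0 + 0xEBBD = 0x1DFAD → wrap carry → 0xDFAE
  0xDFAE + 0x8793 = 0x16741 → wrap carry → 0x6742
  0x6742 + 0x78C4 = 0x0E006
  0xE006 + 0xA8F8 = 0x188FE → wrap carry → 0x88FF
  0x88FF + 0x05CD = 0x08ECC
One's-complement sum = 0x8ECC.
Checksum = ~0x8ECC & 0xFFFF = 0x7133.

7133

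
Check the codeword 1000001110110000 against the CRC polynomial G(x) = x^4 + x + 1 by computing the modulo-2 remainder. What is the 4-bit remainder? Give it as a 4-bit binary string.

0000

Modulo-2 division of 1000001110110000 by 10011:
  pos 0: 10000 XOR 10011 = 00011
  pos 3: 11011 XOR 10011 = 01000
  pos 4: 10001 XOR 10011 = 00010
  pos 7: 10011 XOR 10011 = 00000
Remainder = 0000 (zero — the frame passes the CRC check).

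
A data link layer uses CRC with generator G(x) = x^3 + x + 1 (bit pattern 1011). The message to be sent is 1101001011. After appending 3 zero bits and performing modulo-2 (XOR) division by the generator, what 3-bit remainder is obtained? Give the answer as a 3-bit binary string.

101

Append 3 zeros: 1101001011000. Divide by 1011 (XOR where the leading bit is 1):
  pos 0: 1101 XOR 1011 = 0110
  pos 1: 1100 XOR 1011 = 0111
  pos 2: 1110 XOR 1011 = 0101
  pos 3: 1011 XOR 1011 = 0000
  pos 8: 1100 XOR 1011 = 0111
  pos 9: 1110 XOR 1011 = 0101
Remainder (last 3 bits) = 101. This is the CRC / FCS.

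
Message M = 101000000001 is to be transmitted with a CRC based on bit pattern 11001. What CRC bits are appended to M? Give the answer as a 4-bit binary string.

1110

Append 4 zeros: 1010000000010000. Divide by 11001 (XOR where the leading bit is 1):
  pos 0: 10100 XOR 11001 = 01101
  pos 1: 11010 XOR 11001 = 00011
  pos 4: 11000 XOR 11001 = 00001
  pos 8: 10010 XOR 11001 = 01011
  pos 9: 10110 XOR 11001 = 01111
  pos 10: 11110 XOR 11001 = 00111
Remainder (last 4 bits) = 1110. This is the CRC / FCS.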